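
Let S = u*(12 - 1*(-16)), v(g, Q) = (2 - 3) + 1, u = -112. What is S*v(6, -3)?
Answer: 0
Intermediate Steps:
v(g, Q) = 0 (v(g, Q) = -1 + 1 = 0)
S = -3136 (S = -112*(12 - 1*(-16)) = -112*(12 + 16) = -112*28 = -3136)
S*v(6, -3) = -3136*0 = 0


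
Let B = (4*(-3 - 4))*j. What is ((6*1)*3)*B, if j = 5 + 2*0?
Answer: -2520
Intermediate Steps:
j = 5 (j = 5 + 0 = 5)
B = -140 (B = (4*(-3 - 4))*5 = (4*(-7))*5 = -28*5 = -140)
((6*1)*3)*B = ((6*1)*3)*(-140) = (6*3)*(-140) = 18*(-140) = -2520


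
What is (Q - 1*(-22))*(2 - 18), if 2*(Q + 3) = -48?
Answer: 80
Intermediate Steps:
Q = -27 (Q = -3 + (1/2)*(-48) = -3 - 24 = -27)
(Q - 1*(-22))*(2 - 18) = (-27 - 1*(-22))*(2 - 18) = (-27 + 22)*(-16) = -5*(-16) = 80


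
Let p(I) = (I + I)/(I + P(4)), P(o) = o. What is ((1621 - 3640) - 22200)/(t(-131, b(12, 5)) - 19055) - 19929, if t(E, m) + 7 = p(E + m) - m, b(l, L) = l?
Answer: -43706932503/2193272 ≈ -19928.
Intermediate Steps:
p(I) = 2*I/(4 + I) (p(I) = (I + I)/(I + 4) = (2*I)/(4 + I) = 2*I/(4 + I))
t(E, m) = -7 - m + 2*(E + m)/(4 + E + m) (t(E, m) = -7 + (2*(E + m)/(4 + (E + m)) - m) = -7 + (2*(E + m)/(4 + E + m) - m) = -7 + (-m + 2*(E + m)/(4 + E + m)) = -7 - m + 2*(E + m)/(4 + E + m))
((1621 - 3640) - 22200)/(t(-131, b(12, 5)) - 19055) - 19929 = ((1621 - 3640) - 22200)/((2*(-131) + 2*12 - (7 + 12)*(4 - 131 + 12))/(4 - 131 + 12) - 19055) - 19929 = (-2019 - 22200)/((-262 + 24 - 1*19*(-115))/(-115) - 19055) - 19929 = -24219/(-(-262 + 24 + 2185)/115 - 19055) - 19929 = -24219/(-1/115*1947 - 19055) - 19929 = -24219/(-1947/115 - 19055) - 19929 = -24219/(-2193272/115) - 19929 = -24219*(-115/2193272) - 19929 = 2785185/2193272 - 19929 = -43706932503/2193272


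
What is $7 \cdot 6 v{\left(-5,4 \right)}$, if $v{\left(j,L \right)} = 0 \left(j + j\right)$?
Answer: $0$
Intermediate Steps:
$v{\left(j,L \right)} = 0$ ($v{\left(j,L \right)} = 0 \cdot 2 j = 0$)
$7 \cdot 6 v{\left(-5,4 \right)} = 7 \cdot 6 \cdot 0 = 42 \cdot 0 = 0$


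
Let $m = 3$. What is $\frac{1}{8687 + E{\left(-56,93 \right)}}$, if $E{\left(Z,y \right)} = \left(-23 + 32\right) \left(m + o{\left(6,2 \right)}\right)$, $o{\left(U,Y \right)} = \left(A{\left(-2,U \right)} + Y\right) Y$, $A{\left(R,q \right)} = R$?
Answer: $\frac{1}{8714} \approx 0.00011476$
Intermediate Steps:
$o{\left(U,Y \right)} = Y \left(-2 + Y\right)$ ($o{\left(U,Y \right)} = \left(-2 + Y\right) Y = Y \left(-2 + Y\right)$)
$E{\left(Z,y \right)} = 27$ ($E{\left(Z,y \right)} = \left(-23 + 32\right) \left(3 + 2 \left(-2 + 2\right)\right) = 9 \left(3 + 2 \cdot 0\right) = 9 \left(3 + 0\right) = 9 \cdot 3 = 27$)
$\frac{1}{8687 + E{\left(-56,93 \right)}} = \frac{1}{8687 + 27} = \frac{1}{8714}$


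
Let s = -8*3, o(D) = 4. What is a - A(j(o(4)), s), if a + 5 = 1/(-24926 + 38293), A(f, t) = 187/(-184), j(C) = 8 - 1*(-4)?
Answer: -9797827/2459528 ≈ -3.9836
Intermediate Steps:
j(C) = 12 (j(C) = 8 + 4 = 12)
s = -24
A(f, t) = -187/184 (A(f, t) = 187*(-1/184) = -187/184)
a = -66834/13367 (a = -5 + 1/(-24926 + 38293) = -5 + 1/13367 = -66834/13367 ≈ -4.9999)
a - A(j(o(4)), s) = -66834/13367 - 1*(-187/184) = -66834/13367 + 187/184 = -9797827/2459528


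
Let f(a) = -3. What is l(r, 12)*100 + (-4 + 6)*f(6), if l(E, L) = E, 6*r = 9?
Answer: 144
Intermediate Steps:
r = 3/2 (r = (1/6)*9 = 3/2 ≈ 1.5000)
l(r, 12)*100 + (-4 + 6)*f(6) = (3/2)*100 + (-4 + 6)*(-3) = 150 + 2*(-3) = 150 - 6 = 144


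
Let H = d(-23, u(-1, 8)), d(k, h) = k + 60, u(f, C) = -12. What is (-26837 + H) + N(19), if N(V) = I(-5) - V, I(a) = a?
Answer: -26824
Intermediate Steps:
d(k, h) = 60 + k
N(V) = -5 - V
H = 37 (H = 60 - 23 = 37)
(-26837 + H) + N(19) = (-26837 + 37) + (-5 - 1*19) = -26800 + (-5 - 19) = -26800 - 24 = -26824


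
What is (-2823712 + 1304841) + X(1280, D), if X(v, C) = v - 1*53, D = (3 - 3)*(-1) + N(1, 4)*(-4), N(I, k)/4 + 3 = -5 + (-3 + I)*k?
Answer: -1517644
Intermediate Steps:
N(I, k) = -32 + 4*k*(-3 + I) (N(I, k) = -12 + 4*(-5 + (-3 + I)*k) = -12 + 4*(-5 + k*(-3 + I)) = -12 + (-20 + 4*k*(-3 + I)) = -32 + 4*k*(-3 + I))
D = 256 (D = (3 - 3)*(-1) + (-32 - 12*4 + 4*1*4)*(-4) = 0*(-1) + (-32 - 48 + 16)*(-4) = 0 - 64*(-4) = 0 + 256 = 256)
X(v, C) = -53 + v (X(v, C) = v - 53 = -53 + v)
(-2823712 + 1304841) + X(1280, D) = (-2823712 + 1304841) + (-53 + 1280) = -1518871 + 1227 = -1517644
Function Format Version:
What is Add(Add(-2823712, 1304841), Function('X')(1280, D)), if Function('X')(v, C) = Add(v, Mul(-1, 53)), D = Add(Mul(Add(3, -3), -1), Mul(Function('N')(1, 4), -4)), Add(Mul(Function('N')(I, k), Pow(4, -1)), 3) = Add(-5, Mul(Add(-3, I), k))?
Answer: -1517644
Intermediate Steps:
Function('N')(I, k) = Add(-32, Mul(4, k, Add(-3, I))) (Function('N')(I, k) = Add(-12, Mul(4, Add(-5, Mul(Add(-3, I), k)))) = Add(-12, Mul(4, Add(-5, Mul(k, Add(-3, I))))) = Add(-12, Add(-20, Mul(4, k, Add(-3, I)))) = Add(-32, Mul(4, k, Add(-3, I))))
D = 256 (D = Add(Mul(Add(3, -3), -1), Mul(Add(-32, Mul(-12, 4), Mul(4, 1, 4)), -4)) = Add(Mul(0, -1), Mul(Add(-32, -48, 16), -4)) = Add(0, Mul(-64, -4)) = Add(0, 256) = 256)
Function('X')(v, C) = Add(-53, v) (Function('X')(v, C) = Add(v, -53) = Add(-53, v))
Add(Add(-2823712, 1304841), Function('X')(1280, D)) = Add(Add(-2823712, 1304841), Add(-53, 1280)) = Add(-1518871, 1227) = -1517644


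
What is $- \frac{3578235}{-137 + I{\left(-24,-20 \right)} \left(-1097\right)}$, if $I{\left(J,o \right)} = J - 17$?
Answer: $- \frac{715647}{8968} \approx -79.8$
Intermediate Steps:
$I{\left(J,o \right)} = -17 + J$
$- \frac{3578235}{-137 + I{\left(-24,-20 \right)} \left(-1097\right)} = - \frac{3578235}{-137 + \left(-17 - 24\right) \left(-1097\right)} = - \frac{3578235}{-137 - -44977} = - \frac{3578235}{-137 + 44977} = - \frac{3578235}{44840} = \left(-3578235\right) \frac{1}{44840} = - \frac{715647}{8968}$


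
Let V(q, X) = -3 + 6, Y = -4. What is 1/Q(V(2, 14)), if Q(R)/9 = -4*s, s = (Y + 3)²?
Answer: -1/36 ≈ -0.027778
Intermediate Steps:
s = 1 (s = (-4 + 3)² = (-1)² = 1)
V(q, X) = 3
Q(R) = -36 (Q(R) = 9*(-4*1) = 9*(-4) = -36)
1/Q(V(2, 14)) = 1/(-36) = -1/36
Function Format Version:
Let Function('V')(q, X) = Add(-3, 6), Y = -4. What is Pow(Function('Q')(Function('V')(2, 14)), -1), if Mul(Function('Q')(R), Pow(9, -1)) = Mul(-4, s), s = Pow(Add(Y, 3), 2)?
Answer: Rational(-1, 36) ≈ -0.027778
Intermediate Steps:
s = 1 (s = Pow(Add(-4, 3), 2) = Pow(-1, 2) = 1)
Function('V')(q, X) = 3
Function('Q')(R) = -36 (Function('Q')(R) = Mul(9, Mul(-4, 1)) = Mul(9, -4) = -36)
Pow(Function('Q')(Function('V')(2, 14)), -1) = Pow(-36, -1) = Rational(-1, 36)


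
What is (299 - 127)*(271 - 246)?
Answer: 4300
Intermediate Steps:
(299 - 127)*(271 - 246) = 172*25 = 4300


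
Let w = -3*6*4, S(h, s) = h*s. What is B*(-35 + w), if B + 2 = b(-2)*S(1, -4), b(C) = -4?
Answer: -1498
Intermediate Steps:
w = -72 (w = -18*4 = -72)
B = 14 (B = -2 - 4*(-4) = -2 + 16 = 14)
B*(-35 + w) = 14*(-35 - 72) = 14*(-107) = -1498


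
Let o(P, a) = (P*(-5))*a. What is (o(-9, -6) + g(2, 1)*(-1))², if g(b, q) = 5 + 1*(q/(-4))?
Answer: 1207801/16 ≈ 75488.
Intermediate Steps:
g(b, q) = 5 - q/4 (g(b, q) = 5 + 1*(q*(-¼)) = 5 + 1*(-q/4) = 5 - q/4)
o(P, a) = -5*P*a (o(P, a) = (-5*P)*a = -5*P*a)
(o(-9, -6) + g(2, 1)*(-1))² = (-5*(-9)*(-6) + (5 - ¼*1)*(-1))² = (-270 + (5 - ¼)*(-1))² = (-270 + (19/4)*(-1))² = (-270 - 19/4)² = (-1099/4)² = 1207801/16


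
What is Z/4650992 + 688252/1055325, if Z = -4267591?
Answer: -1302640926091/4908308132400 ≈ -0.26540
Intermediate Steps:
Z/4650992 + 688252/1055325 = -4267591/4650992 + 688252/1055325 = -1302640926091/4908308132400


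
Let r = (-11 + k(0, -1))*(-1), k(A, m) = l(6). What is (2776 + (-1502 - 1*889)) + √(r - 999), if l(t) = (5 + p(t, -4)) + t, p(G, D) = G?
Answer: 385 + I*√1005 ≈ 385.0 + 31.702*I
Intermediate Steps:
l(t) = 5 + 2*t (l(t) = (5 + t) + t = 5 + 2*t)
k(A, m) = 17 (k(A, m) = 5 + 2*6 = 5 + 12 = 17)
r = -6 (r = (-11 + 17)*(-1) = 6*(-1) = -6)
(2776 + (-1502 - 1*889)) + √(r - 999) = (2776 + (-1502 - 1*889)) + √(-6 - 999) = (2776 + (-1502 - 889)) + √(-1005) = (2776 - 2391) + I*√1005 = 385 + I*√1005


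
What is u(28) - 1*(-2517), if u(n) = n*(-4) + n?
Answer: 2433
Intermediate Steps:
u(n) = -3*n (u(n) = -4*n + n = -3*n)
u(28) - 1*(-2517) = -3*28 - 1*(-2517) = -84 + 2517 = 2433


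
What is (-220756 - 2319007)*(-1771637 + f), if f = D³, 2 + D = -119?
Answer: 8998883182074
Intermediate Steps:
D = -121 (D = -2 - 119 = -121)
f = -1771561 (f = (-121)³ = -1771561)
(-220756 - 2319007)*(-1771637 + f) = (-220756 - 2319007)*(-1771637 - 1771561) = -2539763*(-3543198) = 8998883182074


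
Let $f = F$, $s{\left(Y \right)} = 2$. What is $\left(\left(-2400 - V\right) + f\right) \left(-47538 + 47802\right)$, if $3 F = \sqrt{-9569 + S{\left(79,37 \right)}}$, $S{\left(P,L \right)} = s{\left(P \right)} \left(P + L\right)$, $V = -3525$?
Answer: $297000 + 88 i \sqrt{9337} \approx 2.97 \cdot 10^{5} + 8503.3 i$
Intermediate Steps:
$S{\left(P,L \right)} = 2 L + 2 P$ ($S{\left(P,L \right)} = 2 \left(P + L\right) = 2 \left(L + P\right) = 2 L + 2 P$)
$F = \frac{i \sqrt{9337}}{3}$ ($F = \frac{\sqrt{-9569 + \left(2 \cdot 37 + 2 \cdot 79\right)}}{3} = \frac{\sqrt{-9569 + \left(74 + 158\right)}}{3} = \frac{\sqrt{-9569 + 232}}{3} = \frac{\sqrt{-9337}}{3} = \frac{i \sqrt{9337}}{3} \approx 32.209 i$)
$f = \frac{i \sqrt{9337}}{3} \approx 32.209 i$
$\left(\left(-2400 - V\right) + f\right) \left(-47538 + 47802\right) = \left(\left(-2400 - -3525\right) + \frac{i \sqrt{9337}}{3}\right) \left(-47538 + 47802\right) = \left(\left(-2400 + 3525\right) + \frac{i \sqrt{9337}}{3}\right) 264 = \left(1125 + \frac{i \sqrt{9337}}{3}\right) 264 = 297000 + 88 i \sqrt{9337}$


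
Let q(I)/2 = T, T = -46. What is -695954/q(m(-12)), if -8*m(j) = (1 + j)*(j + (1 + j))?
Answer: 347977/46 ≈ 7564.7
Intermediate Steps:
m(j) = -(1 + j)*(1 + 2*j)/8 (m(j) = -(1 + j)*(j + (1 + j))/8 = -(1 + j)*(1 + 2*j)/8)
q(I) = -92 (q(I) = 2*(-46) = -92)
-695954/q(m(-12)) = -695954/(-92) = -695954*(-1/92) = 347977/46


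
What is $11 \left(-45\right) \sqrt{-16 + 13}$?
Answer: $- 495 i \sqrt{3} \approx - 857.37 i$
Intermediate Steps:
$11 \left(-45\right) \sqrt{-16 + 13} = - 495 \sqrt{-3} = - 495 i \sqrt{3}$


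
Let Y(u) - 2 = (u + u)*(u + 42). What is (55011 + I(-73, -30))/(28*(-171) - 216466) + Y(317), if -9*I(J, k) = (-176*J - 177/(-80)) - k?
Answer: 36258571333537/159302880 ≈ 2.2761e+5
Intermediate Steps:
Y(u) = 2 + 2*u*(42 + u) (Y(u) = 2 + (u + u)*(u + 42) = 2 + (2*u)*(42 + u) = 2 + 2*u*(42 + u))
I(J, k) = -59/240 + k/9 + 176*J/9 (I(J, k) = -((-176*J - 177/(-80)) - k)/9 = -((-176*J - 177*(-1/80)) - k)/9 = -((-176*J + 177/80) - k)/9 = -((177/80 - 176*J) - k)/9 = -(177/80 - k - 176*J)/9 = -59/240 + k/9 + 176*J/9)
(55011 + I(-73, -30))/(28*(-171) - 216466) + Y(317) = (55011 + (-59/240 + (1/9)*(-30) + (176/9)*(-73)))/(28*(-171) - 216466) + (2 + 2*317**2 + 84*317) = (55011 + (-59/240 - 10/3 - 12848/9))/(-4788 - 216466) + (2 + 2*100489 + 26628) = (55011 - 1030417/720)/(-221254) + (2 + 200978 + 26628) = (38577503/720)*(-1/221254) + 227608 = -38577503/159302880 + 227608 = 36258571333537/159302880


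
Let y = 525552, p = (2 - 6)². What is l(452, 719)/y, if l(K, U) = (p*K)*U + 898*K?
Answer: 233571/21898 ≈ 10.666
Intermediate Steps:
p = 16 (p = (-4)² = 16)
l(K, U) = 898*K + 16*K*U (l(K, U) = (16*K)*U + 898*K = 16*K*U + 898*K = 898*K + 16*K*U)
l(452, 719)/y = (2*452*(449 + 8*719))/525552 = (2*452*(449 + 5752))*(1/525552) = (2*452*6201)*(1/525552) = 5605704*(1/525552) = 233571/21898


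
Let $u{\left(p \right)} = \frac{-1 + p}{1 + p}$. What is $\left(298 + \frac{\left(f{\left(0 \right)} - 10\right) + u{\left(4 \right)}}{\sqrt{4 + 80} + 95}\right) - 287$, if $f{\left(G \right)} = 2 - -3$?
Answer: $\frac{97933}{8941} + \frac{44 \sqrt{21}}{44705} \approx 10.958$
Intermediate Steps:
$f{\left(G \right)} = 5$ ($f{\left(G \right)} = 2 + 3 = 5$)
$u{\left(p \right)} = \frac{-1 + p}{1 + p}$
$\left(298 + \frac{\left(f{\left(0 \right)} - 10\right) + u{\left(4 \right)}}{\sqrt{4 + 80} + 95}\right) - 287 = \left(298 + \frac{\left(5 - 10\right) + \frac{-1 + 4}{1 + 4}}{\sqrt{4 + 80} + 95}\right) - 287 = \left(298 + \frac{\left(5 - 10\right) + \frac{1}{5} \cdot 3}{\sqrt{84} + 95}\right) - 287 = \left(298 + \frac{-5 + \frac{1}{5} \cdot 3}{2 \sqrt{21} + 95}\right) - 287 = \left(298 + \frac{-5 + \frac{3}{5}}{95 + 2 \sqrt{21}}\right) - 287 = \left(298 - \frac{22}{5 \left(95 + 2 \sqrt{21}\right)}\right) - 287 = 11 - \frac{22}{5 \left(95 + 2 \sqrt{21}\right)}$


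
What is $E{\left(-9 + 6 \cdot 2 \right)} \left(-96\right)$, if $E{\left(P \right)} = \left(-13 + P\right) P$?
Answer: $2880$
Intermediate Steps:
$E{\left(P \right)} = P \left(-13 + P\right)$
$E{\left(-9 + 6 \cdot 2 \right)} \left(-96\right) = \left(-9 + 6 \cdot 2\right) \left(-13 + \left(-9 + 6 \cdot 2\right)\right) \left(-96\right) = \left(-9 + 12\right) \left(-13 + \left(-9 + 12\right)\right) \left(-96\right) = 3 \left(-13 + 3\right) \left(-96\right) = 3 \left(-10\right) \left(-96\right) = \left(-30\right) \left(-96\right) = 2880$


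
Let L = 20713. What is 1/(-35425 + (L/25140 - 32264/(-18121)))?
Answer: -455561940/16137095267267 ≈ -2.8231e-5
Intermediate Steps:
1/(-35425 + (L/25140 - 32264/(-18121))) = 1/(-35425 + (20713/25140 - 32264/(-18121))) = 1/(-35425 + (20713*(1/25140) - 32264*(-1/18121))) = 1/(-35425 + (20713/25140 + 32264/18121)) = 1/(-35425 + 1186457233/455561940) = 1/(-16137095267267/455561940) = -455561940/16137095267267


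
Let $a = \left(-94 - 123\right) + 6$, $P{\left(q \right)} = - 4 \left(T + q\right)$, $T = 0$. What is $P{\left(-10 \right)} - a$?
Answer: $251$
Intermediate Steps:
$P{\left(q \right)} = - 4 q$ ($P{\left(q \right)} = - 4 \left(0 + q\right) = - 4 q$)
$a = -211$ ($a = -217 + 6 = -211$)
$P{\left(-10 \right)} - a = \left(-4\right) \left(-10\right) - -211 = 40 + 211 = 251$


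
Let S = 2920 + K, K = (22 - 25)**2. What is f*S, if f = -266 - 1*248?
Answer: -1505506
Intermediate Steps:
f = -514 (f = -266 - 248 = -514)
K = 9 (K = (-3)**2 = 9)
S = 2929 (S = 2920 + 9 = 2929)
f*S = -514*2929 = -1505506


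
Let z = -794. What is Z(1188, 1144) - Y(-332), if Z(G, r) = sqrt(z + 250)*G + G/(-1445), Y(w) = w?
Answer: 478552/1445 + 4752*I*sqrt(34) ≈ 331.18 + 27709.0*I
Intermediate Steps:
Z(G, r) = -G/1445 + 4*I*G*sqrt(34) (Z(G, r) = sqrt(-794 + 250)*G + G/(-1445) = sqrt(-544)*G + G*(-1/1445) = (4*I*sqrt(34))*G - G/1445 = 4*I*G*sqrt(34) - G/1445 = -G/1445 + 4*I*G*sqrt(34))
Z(1188, 1144) - Y(-332) = (1/1445)*1188*(-1 + 5780*I*sqrt(34)) - 1*(-332) = (-1188/1445 + 4752*I*sqrt(34)) + 332 = 478552/1445 + 4752*I*sqrt(34)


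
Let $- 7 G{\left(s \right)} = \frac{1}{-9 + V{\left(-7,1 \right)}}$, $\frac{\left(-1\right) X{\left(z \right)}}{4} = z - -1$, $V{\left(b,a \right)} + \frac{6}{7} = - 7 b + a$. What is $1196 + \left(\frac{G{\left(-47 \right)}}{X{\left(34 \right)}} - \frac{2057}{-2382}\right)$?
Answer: $\frac{56077774621}{46853940} \approx 1196.9$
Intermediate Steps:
$V{\left(b,a \right)} = - \frac{6}{7} + a - 7 b$ ($V{\left(b,a \right)} = - \frac{6}{7} + \left(- 7 b + a\right) = - \frac{6}{7} + \left(a - 7 b\right) = - \frac{6}{7} + a - 7 b$)
$X{\left(z \right)} = -4 - 4 z$ ($X{\left(z \right)} = - 4 \left(z - -1\right) = - 4 \left(z + 1\right) = - 4 \left(1 + z\right) = -4 - 4 z$)
$G{\left(s \right)} = - \frac{1}{281}$ ($G{\left(s \right)} = - \frac{1}{7 \left(-9 - - \frac{344}{7}\right)} = - \frac{1}{7 \left(-9 + \left(- \frac{6}{7} + 1 + 49\right)\right)} = - \frac{1}{7 \left(-9 + \frac{344}{7}\right)} = - \frac{1}{7 \cdot \frac{281}{7}} = \left(- \frac{1}{7}\right) \frac{7}{281} = - \frac{1}{281}$)
$1196 + \left(\frac{G{\left(-47 \right)}}{X{\left(34 \right)}} - \frac{2057}{-2382}\right) = 1196 - \left(- \frac{2057}{2382} + \frac{1}{281 \left(-4 - 136\right)}\right) = 1196 + \left(- \frac{1}{281 \left(-140\right)} + \frac{2057}{2382}\right) = 1196 + \left(\left(- \frac{1}{281}\right) \left(- \frac{1}{140}\right) + \frac{2057}{2382}\right) = 1196 + \left(\frac{1}{39340} + \frac{2057}{2382}\right) = 1196 + \frac{40462381}{46853940} = \frac{56077774621}{46853940}$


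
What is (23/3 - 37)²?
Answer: 7744/9 ≈ 860.44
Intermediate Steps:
(23/3 - 37)² = (-88/3)² = 7744/9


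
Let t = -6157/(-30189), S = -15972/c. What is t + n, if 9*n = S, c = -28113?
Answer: 226667153/848703357 ≈ 0.26707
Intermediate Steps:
S = 5324/9371 (S = -15972/(-28113) = -15972*(-1/28113) = 5324/9371 ≈ 0.56814)
n = 5324/84339 (n = (⅑)*(5324/9371) = 5324/84339 ≈ 0.063126)
t = 6157/30189 (t = -6157*(-1/30189) = 6157/30189 ≈ 0.20395)
t + n = 6157/30189 + 5324/84339 = 226667153/848703357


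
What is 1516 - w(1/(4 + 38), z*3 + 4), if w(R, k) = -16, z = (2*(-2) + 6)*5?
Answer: 1532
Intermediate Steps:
z = 10 (z = (-4 + 6)*5 = 2*5 = 10)
1516 - w(1/(4 + 38), z*3 + 4) = 1516 - 1*(-16) = 1516 + 16 = 1532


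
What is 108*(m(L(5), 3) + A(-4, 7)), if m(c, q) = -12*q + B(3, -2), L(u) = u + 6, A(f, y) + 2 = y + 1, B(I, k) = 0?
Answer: -3240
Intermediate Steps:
A(f, y) = -1 + y (A(f, y) = -2 + (y + 1) = -2 + (1 + y) = -1 + y)
L(u) = 6 + u
m(c, q) = -12*q (m(c, q) = -12*q + 0 = -12*q)
108*(m(L(5), 3) + A(-4, 7)) = 108*(-12*3 + (-1 + 7)) = 108*(-36 + 6) = 108*(-30) = -3240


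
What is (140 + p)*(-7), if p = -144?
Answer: 28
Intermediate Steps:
(140 + p)*(-7) = (140 - 144)*(-7) = -4*(-7) = 28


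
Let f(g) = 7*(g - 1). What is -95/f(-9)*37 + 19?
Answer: 969/14 ≈ 69.214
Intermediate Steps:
f(g) = -7 + 7*g (f(g) = 7*(-1 + g) = -7 + 7*g)
-95/f(-9)*37 + 19 = -95/(-7 + 7*(-9))*37 + 19 = -95/(-7 - 63)*37 + 19 = -95/(-70)*37 + 19 = -95*(-1/70)*37 + 19 = (19/14)*37 + 19 = 703/14 + 19 = 969/14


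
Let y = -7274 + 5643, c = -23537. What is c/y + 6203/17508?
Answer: 422202889/28555548 ≈ 14.785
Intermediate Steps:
y = -1631
c/y + 6203/17508 = -23537/(-1631) + 6203/17508 = -23537*(-1/1631) + 6203*(1/17508) = 23537/1631 + 6203/17508 = 422202889/28555548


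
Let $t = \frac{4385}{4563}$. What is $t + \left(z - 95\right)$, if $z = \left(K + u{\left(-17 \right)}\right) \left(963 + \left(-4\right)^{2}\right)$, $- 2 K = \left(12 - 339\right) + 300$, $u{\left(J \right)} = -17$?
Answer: $- \frac{32128439}{9126} \approx -3520.5$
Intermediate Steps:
$K = \frac{27}{2}$ ($K = - \frac{\left(12 - 339\right) + 300}{2} = - \frac{-327 + 300}{2} = \left(- \frac{1}{2}\right) \left(-27\right) = \frac{27}{2} \approx 13.5$)
$z = - \frac{6853}{2}$ ($z = \left(\frac{27}{2} - 17\right) \left(963 + \left(-4\right)^{2}\right) = - \frac{7 \left(963 + 16\right)}{2} = \left(- \frac{7}{2}\right) 979 = - \frac{6853}{2} \approx -3426.5$)
$t = \frac{4385}{4563}$ ($t = 4385 \cdot \frac{1}{4563} = \frac{4385}{4563} \approx 0.96099$)
$t + \left(z - 95\right) = \frac{4385}{4563} - \frac{7043}{2} = - \frac{32128439}{9126}$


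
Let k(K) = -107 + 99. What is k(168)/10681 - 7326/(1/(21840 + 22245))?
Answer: -3449607429518/10681 ≈ -3.2297e+8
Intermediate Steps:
k(K) = -8
k(168)/10681 - 7326/(1/(21840 + 22245)) = -8/10681 - 7326/(1/(21840 + 22245)) = -8*1/10681 - 7326/(1/44085) = -8/10681 - 7326/1/44085 = -8/10681 - 7326*44085 = -8/10681 - 322966710 = -3449607429518/10681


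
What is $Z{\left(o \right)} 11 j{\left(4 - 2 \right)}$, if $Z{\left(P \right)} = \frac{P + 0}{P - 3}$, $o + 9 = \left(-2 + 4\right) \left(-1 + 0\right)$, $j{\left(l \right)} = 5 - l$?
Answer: $\frac{363}{14} \approx 25.929$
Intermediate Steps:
$o = -11$ ($o = -9 + \left(-2 + 4\right) \left(-1 + 0\right) = -9 + 2 \left(-1\right) = -9 - 2 = -11$)
$Z{\left(P \right)} = \frac{P}{-3 + P}$
$Z{\left(o \right)} 11 j{\left(4 - 2 \right)} = - \frac{11}{-3 - 11} \cdot 11 \left(5 - \left(4 - 2\right)\right) = - \frac{11}{-14} \cdot 11 \left(5 - \left(4 - 2\right)\right) = \left(-11\right) \left(- \frac{1}{14}\right) 11 \left(5 - 2\right) = \frac{11}{14} \cdot 11 \left(5 - 2\right) = \frac{121}{14} \cdot 3 = \frac{363}{14}$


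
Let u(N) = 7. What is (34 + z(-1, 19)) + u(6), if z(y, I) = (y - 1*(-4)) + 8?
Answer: 52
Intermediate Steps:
z(y, I) = 12 + y (z(y, I) = (y + 4) + 8 = (4 + y) + 8 = 12 + y)
(34 + z(-1, 19)) + u(6) = (34 + (12 - 1)) + 7 = (34 + 11) + 7 = 45 + 7 = 52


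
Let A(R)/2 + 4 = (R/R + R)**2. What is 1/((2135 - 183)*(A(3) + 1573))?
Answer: 1/3117344 ≈ 3.2079e-7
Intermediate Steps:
A(R) = -8 + 2*(1 + R)**2 (A(R) = -8 + 2*(R/R + R)**2 = -8 + 2*(1 + R)**2)
1/((2135 - 183)*(A(3) + 1573)) = 1/((2135 - 183)*((-8 + 2*(1 + 3)**2) + 1573)) = 1/(1952*((-8 + 2*4**2) + 1573)) = 1/(1952*((-8 + 2*16) + 1573)) = 1/(1952*((-8 + 32) + 1573)) = 1/(1952*(24 + 1573)) = 1/(1952*1597) = 1/3117344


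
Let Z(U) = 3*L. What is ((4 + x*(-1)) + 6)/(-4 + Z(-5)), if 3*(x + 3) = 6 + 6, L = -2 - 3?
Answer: -9/19 ≈ -0.47368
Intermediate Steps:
L = -5
Z(U) = -15 (Z(U) = 3*(-5) = -15)
x = 1 (x = -3 + (6 + 6)/3 = -3 + (⅓)*12 = -3 + 4 = 1)
((4 + x*(-1)) + 6)/(-4 + Z(-5)) = ((4 + 1*(-1)) + 6)/(-4 - 15) = ((4 - 1) + 6)/(-19) = -(3 + 6)/19 = -1/19*9 = -9/19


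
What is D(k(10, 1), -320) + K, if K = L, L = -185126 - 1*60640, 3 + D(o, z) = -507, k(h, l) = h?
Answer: -246276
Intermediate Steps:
D(o, z) = -510 (D(o, z) = -3 - 507 = -510)
L = -245766 (L = -185126 - 60640 = -245766)
K = -245766
D(k(10, 1), -320) + K = -510 - 245766 = -246276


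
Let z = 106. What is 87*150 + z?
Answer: 13156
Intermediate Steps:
87*150 + z = 87*150 + 106 = 13050 + 106 = 13156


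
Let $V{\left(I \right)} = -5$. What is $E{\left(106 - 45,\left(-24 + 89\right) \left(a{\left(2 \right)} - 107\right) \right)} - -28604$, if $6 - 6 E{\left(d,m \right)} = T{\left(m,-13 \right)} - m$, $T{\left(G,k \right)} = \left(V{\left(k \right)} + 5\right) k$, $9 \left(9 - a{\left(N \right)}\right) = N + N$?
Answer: $\frac{743540}{27} \approx 27539.0$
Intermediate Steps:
$a{\left(N \right)} = 9 - \frac{2 N}{9}$ ($a{\left(N \right)} = 9 - \frac{N + N}{9} = 9 - \frac{2 N}{9}$)
$T{\left(G,k \right)} = 0$ ($T{\left(G,k \right)} = \left(-5 + 5\right) k = 0 k = 0$)
$E{\left(d,m \right)} = 1 + \frac{m}{6}$ ($E{\left(d,m \right)} = 1 - \frac{0 - m}{6} = 1 - \frac{\left(-1\right) m}{6} = 1 + \frac{m}{6}$)
$E{\left(106 - 45,\left(-24 + 89\right) \left(a{\left(2 \right)} - 107\right) \right)} - -28604 = \left(1 + \frac{\left(-24 + 89\right) \left(\left(9 - \frac{4}{9}\right) - 107\right)}{6}\right) - -28604 = \left(1 + \frac{65 \left(\left(9 - \frac{4}{9}\right) - 107\right)}{6}\right) + 28604 = \left(1 + \frac{65 \left(\frac{77}{9} - 107\right)}{6}\right) + 28604 = \left(1 + \frac{65 \left(- \frac{886}{9}\right)}{6}\right) + 28604 = \left(1 + \frac{1}{6} \left(- \frac{57590}{9}\right)\right) + 28604 = \left(1 - \frac{28795}{27}\right) + 28604 = - \frac{28768}{27} + 28604 = \frac{743540}{27}$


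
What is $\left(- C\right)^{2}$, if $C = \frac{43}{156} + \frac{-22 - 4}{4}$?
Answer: $\frac{942841}{24336} \approx 38.743$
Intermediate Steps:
$C = - \frac{971}{156}$ ($C = 43 \cdot \frac{1}{156} - \frac{13}{2} = \frac{43}{156} - \frac{13}{2} = - \frac{971}{156} \approx -6.2244$)
$\left(- C\right)^{2} = \left(\left(-1\right) \left(- \frac{971}{156}\right)\right)^{2} = \left(\frac{971}{156}\right)^{2} = \frac{942841}{24336}$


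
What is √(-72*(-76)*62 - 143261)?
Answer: √196003 ≈ 442.72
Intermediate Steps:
√(-72*(-76)*62 - 143261) = √(5472*62 - 143261) = √(339264 - 143261) = √196003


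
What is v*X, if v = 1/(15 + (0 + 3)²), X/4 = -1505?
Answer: -1505/6 ≈ -250.83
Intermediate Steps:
X = -6020 (X = 4*(-1505) = -6020)
v = 1/24 (v = 1/(15 + 3²) = 1/(15 + 9) = 1/24 ≈ 0.041667)
v*X = (1/24)*(-6020) = -1505/6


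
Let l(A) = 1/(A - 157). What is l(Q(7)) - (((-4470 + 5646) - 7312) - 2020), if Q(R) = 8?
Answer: 1215243/149 ≈ 8156.0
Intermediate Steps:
l(A) = 1/(-157 + A)
l(Q(7)) - (((-4470 + 5646) - 7312) - 2020) = 1/(-157 + 8) - (((-4470 + 5646) - 7312) - 2020) = 1/(-149) - ((1176 - 7312) - 2020) = -1/149 - (-6136 - 2020) = -1/149 - 1*(-8156) = -1/149 + 8156 = 1215243/149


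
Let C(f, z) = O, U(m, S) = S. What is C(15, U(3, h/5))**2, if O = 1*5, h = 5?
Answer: 25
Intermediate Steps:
O = 5
C(f, z) = 5
C(15, U(3, h/5))**2 = 5**2 = 25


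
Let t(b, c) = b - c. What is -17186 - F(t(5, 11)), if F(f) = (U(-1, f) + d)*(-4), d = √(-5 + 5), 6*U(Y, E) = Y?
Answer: -51560/3 ≈ -17187.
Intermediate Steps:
U(Y, E) = Y/6
d = 0 (d = √0 = 0)
F(f) = ⅔ (F(f) = ((⅙)*(-1) + 0)*(-4) = (-⅙ + 0)*(-4) = -⅙*(-4) = ⅔)
-17186 - F(t(5, 11)) = -17186 - 1*⅔ = -17186 - ⅔ = -51560/3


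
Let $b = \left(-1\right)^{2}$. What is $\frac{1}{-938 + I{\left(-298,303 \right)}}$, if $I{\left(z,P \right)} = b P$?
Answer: $- \frac{1}{635} \approx -0.0015748$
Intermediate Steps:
$b = 1$
$I{\left(z,P \right)} = P$ ($I{\left(z,P \right)} = 1 P = P$)
$\frac{1}{-938 + I{\left(-298,303 \right)}} = \frac{1}{-938 + 303} = \frac{1}{-635} = - \frac{1}{635}$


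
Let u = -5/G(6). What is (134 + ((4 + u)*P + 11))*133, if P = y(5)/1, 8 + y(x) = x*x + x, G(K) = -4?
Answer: 69293/2 ≈ 34647.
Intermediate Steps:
y(x) = -8 + x + x² (y(x) = -8 + (x*x + x) = -8 + (x² + x) = -8 + (x + x²) = -8 + x + x²)
u = 5/4 (u = -5/(-4) = -5*(-¼) = 5/4 ≈ 1.2500)
P = 22 (P = (-8 + 5 + 5²)/1 = (-8 + 5 + 25)*1 = 22*1 = 22)
(134 + ((4 + u)*P + 11))*133 = (134 + ((4 + 5/4)*22 + 11))*133 = (134 + ((21/4)*22 + 11))*133 = (134 + (231/2 + 11))*133 = (134 + 253/2)*133 = (521/2)*133 = 69293/2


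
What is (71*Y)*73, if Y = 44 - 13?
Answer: 160673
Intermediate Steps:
Y = 31
(71*Y)*73 = (71*31)*73 = 2201*73 = 160673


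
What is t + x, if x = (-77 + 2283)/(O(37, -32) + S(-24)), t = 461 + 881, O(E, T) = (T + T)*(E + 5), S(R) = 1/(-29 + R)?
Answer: 191071112/142465 ≈ 1341.2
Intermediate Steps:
O(E, T) = 2*T*(5 + E) (O(E, T) = (2*T)*(5 + E) = 2*T*(5 + E))
t = 1342
x = -116918/142465 (x = (-77 + 2283)/(2*(-32)*(5 + 37) + 1/(-29 - 24)) = 2206/(2*(-32)*42 + 1/(-53)) = 2206/(-2688 - 1/53) = 2206/(-142465/53) = 2206*(-53/142465) = -116918/142465 ≈ -0.82068)
t + x = 1342 - 116918/142465 = 191071112/142465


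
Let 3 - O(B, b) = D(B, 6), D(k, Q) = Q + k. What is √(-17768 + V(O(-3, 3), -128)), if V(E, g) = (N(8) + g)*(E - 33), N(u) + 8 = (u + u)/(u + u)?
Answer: I*√13313 ≈ 115.38*I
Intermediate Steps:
N(u) = -7 (N(u) = -8 + (u + u)/(u + u) = -8 + (2*u)/((2*u)) = -8 + (2*u)*(1/(2*u)) = -8 + 1 = -7)
O(B, b) = -3 - B (O(B, b) = 3 - (6 + B) = 3 + (-6 - B) = -3 - B)
V(E, g) = (-33 + E)*(-7 + g) (V(E, g) = (-7 + g)*(E - 33) = (-7 + g)*(-33 + E) = (-33 + E)*(-7 + g))
√(-17768 + V(O(-3, 3), -128)) = √(-17768 + (231 - 33*(-128) - 7*(-3 - 1*(-3)) + (-3 - 1*(-3))*(-128))) = √(-17768 + (231 + 4224 - 7*(-3 + 3) + (-3 + 3)*(-128))) = √(-17768 + (231 + 4224 - 7*0 + 0*(-128))) = √(-17768 + (231 + 4224 + 0 + 0)) = √(-17768 + 4455) = √(-13313) = I*√13313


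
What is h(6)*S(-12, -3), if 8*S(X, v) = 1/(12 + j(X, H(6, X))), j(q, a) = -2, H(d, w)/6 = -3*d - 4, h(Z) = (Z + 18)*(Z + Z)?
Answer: 18/5 ≈ 3.6000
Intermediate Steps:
h(Z) = 2*Z*(18 + Z) (h(Z) = (18 + Z)*(2*Z) = 2*Z*(18 + Z))
H(d, w) = -24 - 18*d (H(d, w) = 6*(-3*d - 4) = 6*(-4 - 3*d) = -24 - 18*d)
S(X, v) = 1/80 (S(X, v) = 1/(8*(12 - 2)) = (⅛)/10 = (⅛)*(⅒) = 1/80)
h(6)*S(-12, -3) = (2*6*(18 + 6))*(1/80) = (2*6*24)*(1/80) = 288*(1/80) = 18/5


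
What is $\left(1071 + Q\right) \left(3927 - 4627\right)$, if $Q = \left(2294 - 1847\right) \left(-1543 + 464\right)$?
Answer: $336869400$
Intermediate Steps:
$Q = -482313$ ($Q = 447 \left(-1079\right) = -482313$)
$\left(1071 + Q\right) \left(3927 - 4627\right) = \left(1071 - 482313\right) \left(3927 - 4627\right) = \left(-481242\right) \left(-700\right) = 336869400$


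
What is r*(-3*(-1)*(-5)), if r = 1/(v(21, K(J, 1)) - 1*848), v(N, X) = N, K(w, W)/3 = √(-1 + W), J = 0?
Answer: 15/827 ≈ 0.018138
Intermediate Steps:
K(w, W) = 3*√(-1 + W)
r = -1/827 (r = 1/(21 - 1*848) = 1/(21 - 848) = 1/(-827) = -1/827 ≈ -0.0012092)
r*(-3*(-1)*(-5)) = -(-3*(-1))*(-5)/827 = -3*(-5)/827 = -1/827*(-15) = 15/827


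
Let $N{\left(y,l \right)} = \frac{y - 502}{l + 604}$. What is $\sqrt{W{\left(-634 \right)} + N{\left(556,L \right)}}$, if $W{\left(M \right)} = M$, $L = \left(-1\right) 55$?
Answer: $\frac{2 i \sqrt{589687}}{61} \approx 25.177 i$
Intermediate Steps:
$L = -55$
$N{\left(y,l \right)} = \frac{-502 + y}{604 + l}$
$\sqrt{W{\left(-634 \right)} + N{\left(556,L \right)}} = \sqrt{-634 + \frac{-502 + 556}{604 - 55}} = \sqrt{-634 + \frac{1}{549} \cdot 54} = \sqrt{-634 + \frac{6}{61}} = \sqrt{- \frac{38668}{61}} = \frac{2 i \sqrt{589687}}{61}$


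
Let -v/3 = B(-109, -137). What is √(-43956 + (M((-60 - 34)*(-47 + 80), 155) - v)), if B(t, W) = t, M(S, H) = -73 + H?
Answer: I*√44201 ≈ 210.24*I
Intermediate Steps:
v = 327 (v = -3*(-109) = 327)
√(-43956 + (M((-60 - 34)*(-47 + 80), 155) - v)) = √(-43956 + ((-73 + 155) - 1*327)) = √(-43956 + (82 - 327)) = √(-43956 - 245) = √(-44201) = I*√44201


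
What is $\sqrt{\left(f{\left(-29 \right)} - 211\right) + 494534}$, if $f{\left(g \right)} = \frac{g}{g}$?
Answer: $2 \sqrt{123581} \approx 703.08$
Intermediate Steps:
$f{\left(g \right)} = 1$
$\sqrt{\left(f{\left(-29 \right)} - 211\right) + 494534} = \sqrt{\left(1 - 211\right) + 494534} = \sqrt{-210 + 494534} = \sqrt{494324} = 2 \sqrt{123581}$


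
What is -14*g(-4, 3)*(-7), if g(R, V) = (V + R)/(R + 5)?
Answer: -98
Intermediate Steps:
g(R, V) = (R + V)/(5 + R)
-14*g(-4, 3)*(-7) = -14*(-4 + 3)/(5 - 4)*(-7) = -14*(-1)/1*(-7) = -14*(-1)*(-7) = 14*(-7) = -98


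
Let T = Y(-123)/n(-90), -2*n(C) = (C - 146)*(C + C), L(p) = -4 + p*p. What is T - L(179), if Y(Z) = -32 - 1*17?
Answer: -680465831/21240 ≈ -32037.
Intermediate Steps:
Y(Z) = -49 (Y(Z) = -32 - 17 = -49)
L(p) = -4 + p²
n(C) = -C*(-146 + C) (n(C) = -(C - 146)*(C + C)/2 = -(-146 + C)*2*C/2 = -C*(-146 + C))
T = 49/21240 (T = -49*(-1/(90*(146 - 1*(-90)))) = -49*(-1/(90*(146 + 90))) = -49/((-90*236)) = -49/(-21240) = -49*(-1/21240) = 49/21240 ≈ 0.0023070)
T - L(179) = 49/21240 - (-4 + 179²) = 49/21240 - (-4 + 32041) = 49/21240 - 1*32037 = 49/21240 - 32037 = -680465831/21240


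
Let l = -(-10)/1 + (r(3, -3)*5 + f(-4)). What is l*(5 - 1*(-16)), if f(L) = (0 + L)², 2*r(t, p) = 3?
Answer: 1407/2 ≈ 703.50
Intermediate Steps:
r(t, p) = 3/2 (r(t, p) = (½)*3 = 3/2)
f(L) = L²
l = 67/2 (l = -(-10)/1 + ((3/2)*5 + (-4)²) = -(-10) + (15/2 + 16) = -2*(-5) + 47/2 = 10 + 47/2 = 67/2 ≈ 33.500)
l*(5 - 1*(-16)) = 67*(5 - 1*(-16))/2 = 67*(5 + 16)/2 = (67/2)*21 = 1407/2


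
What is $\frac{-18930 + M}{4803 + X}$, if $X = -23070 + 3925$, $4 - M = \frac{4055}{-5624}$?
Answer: $\frac{106435769}{80659408} \approx 1.3196$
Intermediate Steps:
$M = \frac{26551}{5624}$ ($M = 4 - \frac{4055}{-5624} = 4 - 4055 \left(- \frac{1}{5624}\right) = 4 - - \frac{4055}{5624} = 4 + \frac{4055}{5624} = \frac{26551}{5624} \approx 4.721$)
$X = -19145$
$\frac{-18930 + M}{4803 + X} = \frac{-18930 + \frac{26551}{5624}}{4803 - 19145} = - \frac{106435769}{5624 \left(-14342\right)} = \left(- \frac{106435769}{5624}\right) \left(- \frac{1}{14342}\right) = \frac{106435769}{80659408}$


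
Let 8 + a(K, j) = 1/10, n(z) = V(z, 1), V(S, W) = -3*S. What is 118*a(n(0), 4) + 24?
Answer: -4541/5 ≈ -908.20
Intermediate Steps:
n(z) = -3*z
a(K, j) = -79/10 (a(K, j) = -8 + 1/10 = -8 + ⅒ = -79/10)
118*a(n(0), 4) + 24 = 118*(-79/10) + 24 = -4661/5 + 24 = -4541/5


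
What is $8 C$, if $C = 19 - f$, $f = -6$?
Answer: $200$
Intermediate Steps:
$C = 25$ ($C = 19 - -6 = 19 + 6 = 25$)
$8 C = 8 \cdot 25 = 200$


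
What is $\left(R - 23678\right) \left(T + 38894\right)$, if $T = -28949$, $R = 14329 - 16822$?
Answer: $-260270595$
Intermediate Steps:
$R = -2493$
$\left(R - 23678\right) \left(T + 38894\right) = \left(-2493 - 23678\right) \left(-28949 + 38894\right) = \left(-26171\right) 9945 = -260270595$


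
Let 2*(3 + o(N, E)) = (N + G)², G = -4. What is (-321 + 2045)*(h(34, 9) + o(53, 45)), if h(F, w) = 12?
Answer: 2085178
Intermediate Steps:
o(N, E) = -3 + (-4 + N)²/2 (o(N, E) = -3 + (N - 4)²/2 = -3 + (-4 + N)²/2)
(-321 + 2045)*(h(34, 9) + o(53, 45)) = (-321 + 2045)*(12 + (-3 + (-4 + 53)²/2)) = 1724*(12 + (-3 + (½)*49²)) = 1724*(12 + (-3 + (½)*2401)) = 1724*(12 + (-3 + 2401/2)) = 1724*(12 + 2395/2) = 1724*(2419/2) = 2085178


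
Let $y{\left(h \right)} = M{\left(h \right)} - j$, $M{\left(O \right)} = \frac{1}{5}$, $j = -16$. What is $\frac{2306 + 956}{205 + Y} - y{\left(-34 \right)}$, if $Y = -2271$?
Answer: $- \frac{91828}{5165} \approx -17.779$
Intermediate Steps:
$M{\left(O \right)} = \frac{1}{5}$
$y{\left(h \right)} = \frac{81}{5}$ ($y{\left(h \right)} = \frac{1}{5} - -16 = \frac{1}{5} + 16 = \frac{81}{5}$)
$\frac{2306 + 956}{205 + Y} - y{\left(-34 \right)} = \frac{2306 + 956}{205 - 2271} - \frac{81}{5} = \frac{3262}{-2066} - \frac{81}{5} = 3262 \left(- \frac{1}{2066}\right) - \frac{81}{5} = - \frac{1631}{1033} - \frac{81}{5} = - \frac{91828}{5165}$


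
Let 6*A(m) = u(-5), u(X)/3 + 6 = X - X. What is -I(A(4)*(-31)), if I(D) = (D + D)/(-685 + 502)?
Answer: 62/61 ≈ 1.0164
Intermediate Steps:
u(X) = -18 (u(X) = -18 + 3*(X - X) = -18 + 3*0 = -18 + 0 = -18)
A(m) = -3 (A(m) = (⅙)*(-18) = -3)
I(D) = -2*D/183 (I(D) = (2*D)/(-183) = (2*D)*(-1/183) = -2*D/183)
-I(A(4)*(-31)) = -(-2)*(-3*(-31))/183 = -(-2)*93/183 = -1*(-62/61) = 62/61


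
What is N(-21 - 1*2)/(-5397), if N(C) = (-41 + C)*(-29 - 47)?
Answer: -4864/5397 ≈ -0.90124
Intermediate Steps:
N(C) = 3116 - 76*C (N(C) = (-41 + C)*(-76) = 3116 - 76*C)
N(-21 - 1*2)/(-5397) = (3116 - 76*(-21 - 1*2))/(-5397) = (3116 - 76*(-21 - 2))*(-1/5397) = (3116 - 76*(-23))*(-1/5397) = (3116 + 1748)*(-1/5397) = 4864*(-1/5397) = -4864/5397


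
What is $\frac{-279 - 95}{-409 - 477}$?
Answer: $\frac{187}{443} \approx 0.42212$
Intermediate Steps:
$\frac{-279 - 95}{-409 - 477} = - \frac{374}{-886} = \left(-374\right) \left(- \frac{1}{886}\right) = \frac{187}{443}$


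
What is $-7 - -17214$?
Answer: $17207$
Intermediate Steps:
$-7 - -17214 = -7 + 17214 = 17207$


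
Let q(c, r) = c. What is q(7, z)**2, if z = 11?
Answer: 49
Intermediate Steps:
q(7, z)**2 = 7**2 = 49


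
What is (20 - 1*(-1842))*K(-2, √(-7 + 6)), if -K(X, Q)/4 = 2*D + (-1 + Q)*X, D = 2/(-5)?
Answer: -44688/5 + 14896*I ≈ -8937.6 + 14896.0*I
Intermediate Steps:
D = -⅖ (D = 2*(-⅕) = -⅖ ≈ -0.40000)
K(X, Q) = 16/5 - 4*X*(-1 + Q) (K(X, Q) = -4*(2*(-⅖) + (-1 + Q)*X) = -4*(-⅘ + X*(-1 + Q)) = 16/5 - 4*X*(-1 + Q))
(20 - 1*(-1842))*K(-2, √(-7 + 6)) = (20 - 1*(-1842))*(16/5 + 4*(-2) - 4*√(-7 + 6)*(-2)) = (20 + 1842)*(16/5 - 8 - 4*√(-1)*(-2)) = 1862*(16/5 - 8 - 4*I*(-2)) = 1862*(16/5 - 8 + 8*I) = 1862*(-24/5 + 8*I) = -44688/5 + 14896*I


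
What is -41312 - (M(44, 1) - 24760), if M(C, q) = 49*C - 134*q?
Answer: -18574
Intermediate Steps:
M(C, q) = -134*q + 49*C
-41312 - (M(44, 1) - 24760) = -41312 - ((-134*1 + 49*44) - 24760) = -41312 - ((-134 + 2156) - 24760) = -41312 - (2022 - 24760) = -41312 - 1*(-22738) = -41312 + 22738 = -18574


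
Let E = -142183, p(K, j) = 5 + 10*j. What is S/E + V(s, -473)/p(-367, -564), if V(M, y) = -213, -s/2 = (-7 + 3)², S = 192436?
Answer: -1054091881/801201205 ≈ -1.3156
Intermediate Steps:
s = -32 (s = -2*(-7 + 3)² = -2*(-4)² = -2*16 = -32)
S/E + V(s, -473)/p(-367, -564) = 192436/(-142183) - 213/(5 + 10*(-564)) = 192436*(-1/142183) - 213/(5 - 5640) = -192436/142183 - 213/(-5635) = -192436/142183 - 213*(-1/5635) = -192436/142183 + 213/5635 = -1054091881/801201205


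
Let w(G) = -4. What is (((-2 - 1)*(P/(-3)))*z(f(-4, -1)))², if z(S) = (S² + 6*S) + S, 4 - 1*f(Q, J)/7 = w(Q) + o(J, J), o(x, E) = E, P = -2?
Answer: 77792400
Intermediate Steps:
f(Q, J) = 56 - 7*J (f(Q, J) = 28 - 7*(-4 + J) = 28 + (28 - 7*J) = 56 - 7*J)
z(S) = S² + 7*S
(((-2 - 1)*(P/(-3)))*z(f(-4, -1)))² = (((-2 - 1)*(-2/(-3)))*((56 - 7*(-1))*(7 + (56 - 7*(-1)))))² = ((-(-6)*(-1)/3)*((56 + 7)*(7 + (56 + 7))))² = ((-3*⅔)*(63*(7 + 63)))² = (-126*70)² = (-2*4410)² = (-8820)² = 77792400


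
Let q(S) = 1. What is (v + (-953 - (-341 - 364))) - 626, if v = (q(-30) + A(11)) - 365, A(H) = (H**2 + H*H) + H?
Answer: -985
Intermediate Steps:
A(H) = H + 2*H**2 (A(H) = (H**2 + H**2) + H = 2*H**2 + H = H + 2*H**2)
v = -111 (v = (1 + 11*(1 + 2*11)) - 365 = (1 + 11*(1 + 22)) - 365 = (1 + 11*23) - 365 = (1 + 253) - 365 = 254 - 365 = -111)
(v + (-953 - (-341 - 364))) - 626 = (-111 + (-953 - (-341 - 364))) - 626 = (-111 + (-953 - 1*(-705))) - 626 = (-111 + (-953 + 705)) - 626 = (-111 - 248) - 626 = -359 - 626 = -985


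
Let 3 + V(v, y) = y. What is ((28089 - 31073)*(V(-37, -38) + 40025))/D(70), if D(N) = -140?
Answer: 4261152/5 ≈ 8.5223e+5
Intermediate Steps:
V(v, y) = -3 + y
((28089 - 31073)*(V(-37, -38) + 40025))/D(70) = ((28089 - 31073)*((-3 - 38) + 40025))/(-140) = -2984*(-41 + 40025)*(-1/140) = -2984*39984*(-1/140) = -119312256*(-1/140) = 4261152/5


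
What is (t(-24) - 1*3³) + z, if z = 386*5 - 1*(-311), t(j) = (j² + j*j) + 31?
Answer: 3397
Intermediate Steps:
t(j) = 31 + 2*j² (t(j) = (j² + j²) + 31 = 2*j² + 31 = 31 + 2*j²)
z = 2241 (z = 1930 + 311 = 2241)
(t(-24) - 1*3³) + z = ((31 + 2*(-24)²) - 1*3³) + 2241 = ((31 + 2*576) - 1*27) + 2241 = ((31 + 1152) - 27) + 2241 = (1183 - 27) + 2241 = 1156 + 2241 = 3397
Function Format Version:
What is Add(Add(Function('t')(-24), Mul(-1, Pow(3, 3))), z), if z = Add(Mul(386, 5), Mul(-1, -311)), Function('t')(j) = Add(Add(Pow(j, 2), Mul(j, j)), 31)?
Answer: 3397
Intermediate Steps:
Function('t')(j) = Add(31, Mul(2, Pow(j, 2))) (Function('t')(j) = Add(Add(Pow(j, 2), Pow(j, 2)), 31) = Add(Mul(2, Pow(j, 2)), 31) = Add(31, Mul(2, Pow(j, 2))))
z = 2241 (z = Add(1930, 311) = 2241)
Add(Add(Function('t')(-24), Mul(-1, Pow(3, 3))), z) = Add(Add(Add(31, Mul(2, Pow(-24, 2))), Mul(-1, Pow(3, 3))), 2241) = Add(Add(Add(31, Mul(2, 576)), Mul(-1, 27)), 2241) = Add(Add(Add(31, 1152), -27), 2241) = Add(Add(1183, -27), 2241) = Add(1156, 2241) = 3397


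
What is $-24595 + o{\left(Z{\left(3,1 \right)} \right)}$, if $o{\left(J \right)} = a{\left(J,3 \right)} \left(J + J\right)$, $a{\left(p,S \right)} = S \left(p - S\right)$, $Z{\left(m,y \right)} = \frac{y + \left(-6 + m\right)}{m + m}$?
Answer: $- \frac{73765}{3} \approx -24588.0$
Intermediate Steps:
$Z{\left(m,y \right)} = \frac{-6 + m + y}{2 m}$
$o{\left(J \right)} = 2 J \left(-9 + 3 J\right)$ ($o{\left(J \right)} = 3 \left(J - 3\right) \left(J + J\right) = 3 \left(J - 3\right) 2 J = 3 \left(-3 + J\right) 2 J = \left(-9 + 3 J\right) 2 J = 2 J \left(-9 + 3 J\right)$)
$-24595 + o{\left(Z{\left(3,1 \right)} \right)} = -24595 + 6 \frac{-6 + 3 + 1}{2 \cdot 3} \left(-3 + \frac{-6 + 3 + 1}{2 \cdot 3}\right) = -24595 + 6 \cdot \frac{1}{2} \cdot \frac{1}{3} \left(-2\right) \left(-3 + \frac{1}{2} \cdot \frac{1}{3} \left(-2\right)\right) = -24595 + 6 \left(- \frac{1}{3}\right) \left(-3 - \frac{1}{3}\right) = -24595 + 6 \left(- \frac{1}{3}\right) \left(- \frac{10}{3}\right) = -24595 + \frac{20}{3} = - \frac{73765}{3}$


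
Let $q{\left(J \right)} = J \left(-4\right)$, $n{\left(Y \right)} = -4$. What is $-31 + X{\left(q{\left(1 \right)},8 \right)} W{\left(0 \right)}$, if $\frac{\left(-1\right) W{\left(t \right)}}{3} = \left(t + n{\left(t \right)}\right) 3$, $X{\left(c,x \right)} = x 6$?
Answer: $1697$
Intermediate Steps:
$q{\left(J \right)} = - 4 J$
$X{\left(c,x \right)} = 6 x$
$W{\left(t \right)} = 36 - 9 t$ ($W{\left(t \right)} = - 3 \left(t - 4\right) 3 = - 3 \left(-4 + t\right) 3 = - 3 \left(-12 + 3 t\right) = 36 - 9 t$)
$-31 + X{\left(q{\left(1 \right)},8 \right)} W{\left(0 \right)} = -31 + 6 \cdot 8 \left(36 - 0\right) = -31 + 48 \left(36 + 0\right) = -31 + 48 \cdot 36 = -31 + 1728 = 1697$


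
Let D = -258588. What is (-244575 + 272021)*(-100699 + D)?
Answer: -9860991002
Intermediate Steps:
(-244575 + 272021)*(-100699 + D) = (-244575 + 272021)*(-100699 - 258588) = 27446*(-359287) = -9860991002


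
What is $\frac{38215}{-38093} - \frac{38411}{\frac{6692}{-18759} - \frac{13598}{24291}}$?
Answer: $\frac{222241017688433059}{5303056731874} \approx 41908.0$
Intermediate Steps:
$\frac{38215}{-38093} - \frac{38411}{\frac{6692}{-18759} - \frac{13598}{24291}} = 38215 \left(- \frac{1}{38093}\right) - \frac{38411}{6692 \left(- \frac{1}{18759}\right) - \frac{13598}{24291}} = - \frac{38215}{38093} - \frac{38411}{- \frac{6692}{18759} - \frac{13598}{24291}} = - \frac{38215}{38093} - \frac{38411}{- \frac{139213418}{151891623}} = - \frac{38215}{38093} - - \frac{5834309131053}{139213418} = - \frac{38215}{38093} + \frac{5834309131053}{139213418} = \frac{222241017688433059}{5303056731874}$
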